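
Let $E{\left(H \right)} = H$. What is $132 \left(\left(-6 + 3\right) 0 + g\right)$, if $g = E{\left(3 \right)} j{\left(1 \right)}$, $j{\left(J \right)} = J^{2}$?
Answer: $396$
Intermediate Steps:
$g = 3$ ($g = 3 \cdot 1^{2} = 3 \cdot 1 = 3$)
$132 \left(\left(-6 + 3\right) 0 + g\right) = 132 \left(\left(-6 + 3\right) 0 + 3\right) = 132 \left(\left(-3\right) 0 + 3\right) = 132 \left(0 + 3\right) = 132 \cdot 3 = 396$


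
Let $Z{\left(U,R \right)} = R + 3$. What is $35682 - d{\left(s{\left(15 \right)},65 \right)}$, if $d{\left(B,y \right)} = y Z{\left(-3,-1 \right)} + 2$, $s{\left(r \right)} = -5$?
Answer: $35550$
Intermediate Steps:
$Z{\left(U,R \right)} = 3 + R$
$d{\left(B,y \right)} = 2 + 2 y$ ($d{\left(B,y \right)} = y \left(3 - 1\right) + 2 = y 2 + 2 = 2 y + 2 = 2 + 2 y$)
$35682 - d{\left(s{\left(15 \right)},65 \right)} = 35682 - \left(2 + 2 \cdot 65\right) = 35682 - \left(2 + 130\right) = 35682 - 132 = 35550$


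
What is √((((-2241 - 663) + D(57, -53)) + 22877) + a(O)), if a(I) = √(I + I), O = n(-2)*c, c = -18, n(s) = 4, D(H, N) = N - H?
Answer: √(19863 + 12*I) ≈ 140.94 + 0.0426*I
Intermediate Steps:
O = -72 (O = 4*(-18) = -72)
a(I) = √2*√I (a(I) = √(2*I) = √2*√I)
√((((-2241 - 663) + D(57, -53)) + 22877) + a(O)) = √((((-2241 - 663) + (-53 - 1*57)) + 22877) + √2*√(-72)) = √(((-2904 + (-53 - 57)) + 22877) + √2*(6*I*√2)) = √(((-2904 - 110) + 22877) + 12*I) = √((-3014 + 22877) + 12*I) = √(19863 + 12*I)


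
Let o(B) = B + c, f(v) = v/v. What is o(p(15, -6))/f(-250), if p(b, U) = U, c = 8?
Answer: 2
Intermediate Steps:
f(v) = 1
o(B) = 8 + B (o(B) = B + 8 = 8 + B)
o(p(15, -6))/f(-250) = (8 - 6)/1 = 2*1 = 2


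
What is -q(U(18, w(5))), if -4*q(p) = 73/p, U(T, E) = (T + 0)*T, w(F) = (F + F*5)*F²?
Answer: 73/1296 ≈ 0.056327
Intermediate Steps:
w(F) = 6*F³ (w(F) = (F + 5*F)*F² = (6*F)*F² = 6*F³)
U(T, E) = T² (U(T, E) = T*T = T²)
q(p) = -73/(4*p)
-q(U(18, w(5))) = -(-73)/(4*(18²)) = -(-73)/(4*324) = -1*(-73/1296) = 73/1296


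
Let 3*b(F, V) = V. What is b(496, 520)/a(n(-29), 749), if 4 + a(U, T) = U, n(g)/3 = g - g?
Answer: -130/3 ≈ -43.333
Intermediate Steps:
b(F, V) = V/3
n(g) = 0 (n(g) = 3*(g - g) = 3*0 = 0)
a(U, T) = -4 + U
b(496, 520)/a(n(-29), 749) = ((⅓)*520)/(-4 + 0) = (520/3)/(-4) = (520/3)*(-¼) = -130/3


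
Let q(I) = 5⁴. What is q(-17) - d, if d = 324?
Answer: 301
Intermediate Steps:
q(I) = 625
q(-17) - d = 625 - 1*324 = 625 - 324 = 301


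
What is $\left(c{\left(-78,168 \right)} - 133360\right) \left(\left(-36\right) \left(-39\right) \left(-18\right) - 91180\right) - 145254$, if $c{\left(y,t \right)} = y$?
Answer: $15538976722$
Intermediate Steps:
$\left(c{\left(-78,168 \right)} - 133360\right) \left(\left(-36\right) \left(-39\right) \left(-18\right) - 91180\right) - 145254 = \left(-78 - 133360\right) \left(\left(-36\right) \left(-39\right) \left(-18\right) - 91180\right) - 145254 = - 133438 \left(1404 \left(-18\right) - 91180\right) - 145254 = - 133438 \left(-25272 - 91180\right) - 145254 = \left(-133438\right) \left(-116452\right) - 145254 = 15539121976 - 145254 = 15538976722$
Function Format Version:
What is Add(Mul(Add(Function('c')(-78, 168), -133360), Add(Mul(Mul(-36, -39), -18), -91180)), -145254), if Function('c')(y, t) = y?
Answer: 15538976722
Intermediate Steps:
Add(Mul(Add(Function('c')(-78, 168), -133360), Add(Mul(Mul(-36, -39), -18), -91180)), -145254) = Add(Mul(Add(-78, -133360), Add(Mul(Mul(-36, -39), -18), -91180)), -145254) = Add(Mul(-133438, Add(Mul(1404, -18), -91180)), -145254) = Add(Mul(-133438, Add(-25272, -91180)), -145254) = Add(Mul(-133438, -116452), -145254) = Add(15539121976, -145254) = 15538976722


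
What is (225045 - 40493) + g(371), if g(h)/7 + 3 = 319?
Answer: 186764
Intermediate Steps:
g(h) = 2212 (g(h) = -21 + 7*319 = -21 + 2233 = 2212)
(225045 - 40493) + g(371) = (225045 - 40493) + 2212 = 184552 + 2212 = 186764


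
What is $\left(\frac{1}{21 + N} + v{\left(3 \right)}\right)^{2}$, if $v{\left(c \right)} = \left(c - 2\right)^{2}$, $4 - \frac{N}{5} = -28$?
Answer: $\frac{33124}{32761} \approx 1.0111$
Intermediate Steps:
$N = 160$ ($N = 20 - -140 = 20 + 140 = 160$)
$v{\left(c \right)} = \left(-2 + c\right)^{2}$
$\left(\frac{1}{21 + N} + v{\left(3 \right)}\right)^{2} = \left(\frac{1}{21 + 160} + \left(-2 + 3\right)^{2}\right)^{2} = \left(\frac{1}{181} + 1^{2}\right)^{2} = \left(\frac{1}{181} + 1\right)^{2} = \left(\frac{182}{181}\right)^{2} = \frac{33124}{32761}$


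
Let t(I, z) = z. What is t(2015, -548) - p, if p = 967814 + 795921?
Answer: -1764283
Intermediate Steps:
p = 1763735
t(2015, -548) - p = -548 - 1*1763735 = -548 - 1763735 = -1764283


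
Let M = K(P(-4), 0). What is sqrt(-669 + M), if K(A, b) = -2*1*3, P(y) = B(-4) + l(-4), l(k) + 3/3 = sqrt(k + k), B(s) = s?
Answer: 15*I*sqrt(3) ≈ 25.981*I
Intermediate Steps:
l(k) = -1 + sqrt(2)*sqrt(k) (l(k) = -1 + sqrt(k + k) = -1 + sqrt(2*k) = -1 + sqrt(2)*sqrt(k))
P(y) = -5 + 2*I*sqrt(2) (P(y) = -4 + (-1 + sqrt(2)*sqrt(-4)) = -4 + (-1 + sqrt(2)*(2*I)) = -4 + (-1 + 2*I*sqrt(2)) = -5 + 2*I*sqrt(2))
K(A, b) = -6 (K(A, b) = -2*3 = -6)
M = -6
sqrt(-669 + M) = sqrt(-669 - 6) = sqrt(-675) = 15*I*sqrt(3)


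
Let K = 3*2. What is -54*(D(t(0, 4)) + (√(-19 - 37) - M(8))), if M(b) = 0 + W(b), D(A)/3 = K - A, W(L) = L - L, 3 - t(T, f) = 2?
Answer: -810 - 108*I*√14 ≈ -810.0 - 404.1*I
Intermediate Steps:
K = 6
t(T, f) = 1 (t(T, f) = 3 - 1*2 = 3 - 2 = 1)
W(L) = 0
D(A) = 18 - 3*A (D(A) = 3*(6 - A) = 18 - 3*A)
M(b) = 0 (M(b) = 0 + 0 = 0)
-54*(D(t(0, 4)) + (√(-19 - 37) - M(8))) = -54*((18 - 3*1) + (√(-19 - 37) - 1*0)) = -54*((18 - 3) + (√(-56) + 0)) = -54*(15 + (2*I*√14 + 0)) = -54*(15 + 2*I*√14) = -810 - 108*I*√14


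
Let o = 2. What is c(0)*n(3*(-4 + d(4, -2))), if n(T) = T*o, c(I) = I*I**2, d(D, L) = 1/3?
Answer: 0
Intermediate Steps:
d(D, L) = 1/3
c(I) = I**3
n(T) = 2*T (n(T) = T*2 = 2*T)
c(0)*n(3*(-4 + d(4, -2))) = 0**3*(2*(3*(-4 + 1/3))) = 0*(2*(3*(-11/3))) = 0*(2*(-11)) = 0*(-22) = 0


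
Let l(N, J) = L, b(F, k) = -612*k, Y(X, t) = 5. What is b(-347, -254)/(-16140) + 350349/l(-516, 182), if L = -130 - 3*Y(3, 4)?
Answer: -3262743/1345 ≈ -2425.8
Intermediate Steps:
L = -145 (L = -130 - 3*5 = -130 - 15 = -145)
l(N, J) = -145
b(-347, -254)/(-16140) + 350349/l(-516, 182) = -612*(-254)/(-16140) + 350349/(-145) = 155448*(-1/16140) + 350349*(-1/145) = -12954/1345 - 12081/5 = -3262743/1345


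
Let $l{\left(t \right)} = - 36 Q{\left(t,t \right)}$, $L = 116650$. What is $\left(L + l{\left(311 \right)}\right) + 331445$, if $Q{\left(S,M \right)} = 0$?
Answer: $448095$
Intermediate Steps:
$l{\left(t \right)} = 0$ ($l{\left(t \right)} = \left(-36\right) 0 = 0$)
$\left(L + l{\left(311 \right)}\right) + 331445 = \left(116650 + 0\right) + 331445 = 116650 + 331445 = 448095$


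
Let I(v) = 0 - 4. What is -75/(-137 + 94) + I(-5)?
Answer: -97/43 ≈ -2.2558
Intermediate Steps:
I(v) = -4
-75/(-137 + 94) + I(-5) = -75/(-137 + 94) - 4 = -75/(-43) - 4 = -75*(-1/43) - 4 = 75/43 - 4 = -97/43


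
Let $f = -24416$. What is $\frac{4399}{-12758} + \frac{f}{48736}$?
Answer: $- \frac{16434031}{19430434} \approx -0.84579$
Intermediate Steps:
$\frac{4399}{-12758} + \frac{f}{48736} = \frac{4399}{-12758} - \frac{24416}{48736} = 4399 \left(- \frac{1}{12758}\right) - \frac{763}{1523} = - \frac{4399}{12758} - \frac{763}{1523} = - \frac{16434031}{19430434}$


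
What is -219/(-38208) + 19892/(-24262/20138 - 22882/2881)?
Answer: -7349198122492331/3379475553984 ≈ -2174.7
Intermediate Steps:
-219/(-38208) + 19892/(-24262/20138 - 22882/2881) = -219*(-1/38208) + 19892/(-24262*1/20138 - 22882*1/2881) = 73/12736 + 19892/(-12131/10069 - 22882/2881) = 73/12736 + 19892/(-265348269/29008789) = 73/12736 + 19892*(-29008789/265348269) = 73/12736 - 577042830788/265348269 = -7349198122492331/3379475553984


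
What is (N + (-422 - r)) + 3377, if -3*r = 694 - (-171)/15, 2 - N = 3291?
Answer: -1483/15 ≈ -98.867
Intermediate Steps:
N = -3289 (N = 2 - 1*3291 = 2 - 3291 = -3289)
r = -3527/15 (r = -(694 - (-171)/15)/3 = -(694 - 1*(-57/5))/3 = -(694 + 57/5)/3 = -1/3*3527/5 = -3527/15 ≈ -235.13)
(N + (-422 - r)) + 3377 = (-3289 + (-422 - 1*(-3527/15))) + 3377 = (-3289 + (-422 + 3527/15)) + 3377 = (-3289 - 2803/15) + 3377 = -52138/15 + 3377 = -1483/15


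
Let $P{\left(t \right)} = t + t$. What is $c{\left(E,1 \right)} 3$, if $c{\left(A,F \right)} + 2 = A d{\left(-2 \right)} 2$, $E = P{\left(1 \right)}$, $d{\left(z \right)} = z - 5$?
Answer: $-90$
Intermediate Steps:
$d{\left(z \right)} = -5 + z$
$P{\left(t \right)} = 2 t$
$E = 2$ ($E = 2 \cdot 1 = 2$)
$c{\left(A,F \right)} = -2 - 14 A$ ($c{\left(A,F \right)} = -2 + A \left(-5 - 2\right) 2 = -2 + A \left(-7\right) 2 = -2 + - 7 A 2 = -2 - 14 A$)
$c{\left(E,1 \right)} 3 = \left(-2 - 28\right) 3 = \left(-30\right) 3 = -90$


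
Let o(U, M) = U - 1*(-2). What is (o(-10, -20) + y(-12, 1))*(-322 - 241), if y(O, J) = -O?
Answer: -2252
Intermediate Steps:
o(U, M) = 2 + U (o(U, M) = U + 2 = 2 + U)
(o(-10, -20) + y(-12, 1))*(-322 - 241) = ((2 - 10) - 1*(-12))*(-322 - 241) = (-8 + 12)*(-563) = 4*(-563) = -2252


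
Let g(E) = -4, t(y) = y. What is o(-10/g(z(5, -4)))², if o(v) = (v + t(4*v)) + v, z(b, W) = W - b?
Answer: 225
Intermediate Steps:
o(v) = 6*v (o(v) = (v + 4*v) + v = 5*v + v = 6*v)
o(-10/g(z(5, -4)))² = (6*(-10/(-4)))² = (6*(-10*(-¼)))² = (6*(5/2))² = 15² = 225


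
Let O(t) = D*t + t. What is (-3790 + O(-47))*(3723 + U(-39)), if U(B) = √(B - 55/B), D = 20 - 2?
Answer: -17434809 - 1561*I*√57174/13 ≈ -1.7435e+7 - 28712.0*I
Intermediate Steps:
D = 18
O(t) = 19*t (O(t) = 18*t + t = 19*t)
(-3790 + O(-47))*(3723 + U(-39)) = (-3790 + 19*(-47))*(3723 + √(-39 - 55/(-39))) = (-3790 - 893)*(3723 + √(-39 - 55*(-1/39))) = -4683*(3723 + √(-39 + 55/39)) = -4683*(3723 + √(-1466/39)) = -4683*(3723 + I*√57174/39) = -17434809 - 1561*I*√57174/13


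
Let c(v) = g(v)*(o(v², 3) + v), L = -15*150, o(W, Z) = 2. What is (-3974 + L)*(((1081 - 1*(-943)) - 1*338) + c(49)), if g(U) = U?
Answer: -26047440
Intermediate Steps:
L = -2250
c(v) = v*(2 + v)
(-3974 + L)*(((1081 - 1*(-943)) - 1*338) + c(49)) = (-3974 - 2250)*(((1081 - 1*(-943)) - 1*338) + 49*(2 + 49)) = -6224*(((1081 + 943) - 338) + 49*51) = -6224*((2024 - 338) + 2499) = -6224*(1686 + 2499) = -6224*4185 = -26047440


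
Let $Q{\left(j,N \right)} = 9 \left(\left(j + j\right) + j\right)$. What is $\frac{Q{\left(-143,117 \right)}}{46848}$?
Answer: $- \frac{1287}{15616} \approx -0.082415$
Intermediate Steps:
$Q{\left(j,N \right)} = 27 j$ ($Q{\left(j,N \right)} = 9 \left(2 j + j\right) = 9 \cdot 3 j = 27 j$)
$\frac{Q{\left(-143,117 \right)}}{46848} = \frac{27 \left(-143\right)}{46848} = \left(-3861\right) \frac{1}{46848} = - \frac{1287}{15616}$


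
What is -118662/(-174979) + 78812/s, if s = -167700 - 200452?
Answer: 439635407/947336306 ≈ 0.46408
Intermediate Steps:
s = -368152
-118662/(-174979) + 78812/s = -118662/(-174979) + 78812/(-368152) = -118662*(-1/174979) + 78812*(-1/368152) = 118662/174979 - 1159/5414 = 439635407/947336306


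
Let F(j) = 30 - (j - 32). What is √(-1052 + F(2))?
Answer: 4*I*√62 ≈ 31.496*I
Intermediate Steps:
F(j) = 62 - j (F(j) = 30 - (-32 + j) = 30 + (32 - j) = 62 - j)
√(-1052 + F(2)) = √(-1052 + (62 - 1*2)) = √(-1052 + (62 - 2)) = √(-1052 + 60) = √(-992) = 4*I*√62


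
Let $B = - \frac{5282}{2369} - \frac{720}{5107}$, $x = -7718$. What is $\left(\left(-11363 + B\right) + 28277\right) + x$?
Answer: $\frac{111228968814}{12098483} \approx 9193.6$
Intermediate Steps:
$B = - \frac{28680854}{12098483}$ ($B = \left(-5282\right) \frac{1}{2369} - \frac{720}{5107} = - \frac{5282}{2369} - \frac{720}{5107} = - \frac{28680854}{12098483} \approx -2.3706$)
$\left(\left(-11363 + B\right) + 28277\right) + x = \left(\left(-11363 - \frac{28680854}{12098483}\right) + 28277\right) - 7718 = \left(- \frac{137503743183}{12098483} + 28277\right) - 7718 = \frac{204605060608}{12098483} - 7718 = \frac{111228968814}{12098483}$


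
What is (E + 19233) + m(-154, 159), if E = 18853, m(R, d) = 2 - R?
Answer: 38242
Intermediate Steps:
(E + 19233) + m(-154, 159) = (18853 + 19233) + (2 - 1*(-154)) = 38086 + (2 + 154) = 38086 + 156 = 38242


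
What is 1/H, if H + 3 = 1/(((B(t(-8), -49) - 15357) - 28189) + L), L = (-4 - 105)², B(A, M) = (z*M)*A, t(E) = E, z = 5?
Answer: -29705/89116 ≈ -0.33333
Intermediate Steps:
B(A, M) = 5*A*M (B(A, M) = (5*M)*A = 5*A*M)
L = 11881 (L = (-109)² = 11881)
H = -89116/29705 (H = -3 + 1/(((5*(-8)*(-49) - 15357) - 28189) + 11881) = -3 + 1/(((1960 - 15357) - 28189) + 11881) = -3 + 1/((-13397 - 28189) + 11881) = -3 + 1/(-41586 + 11881) = -3 + 1/(-29705) = -3 - 1/29705 = -89116/29705 ≈ -3.0000)
1/H = 1/(-89116/29705) = -29705/89116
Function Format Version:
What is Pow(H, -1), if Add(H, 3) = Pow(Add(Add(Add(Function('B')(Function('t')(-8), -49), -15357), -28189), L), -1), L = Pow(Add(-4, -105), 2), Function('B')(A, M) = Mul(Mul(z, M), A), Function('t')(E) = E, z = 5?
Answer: Rational(-29705, 89116) ≈ -0.33333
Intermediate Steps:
Function('B')(A, M) = Mul(5, A, M) (Function('B')(A, M) = Mul(Mul(5, M), A) = Mul(5, A, M))
L = 11881 (L = Pow(-109, 2) = 11881)
H = Rational(-89116, 29705) (H = Add(-3, Pow(Add(Add(Add(Mul(5, -8, -49), -15357), -28189), 11881), -1)) = Add(-3, Pow(Add(Add(Add(1960, -15357), -28189), 11881), -1)) = Add(-3, Pow(Add(Add(-13397, -28189), 11881), -1)) = Add(-3, Pow(Add(-41586, 11881), -1)) = Add(-3, Pow(-29705, -1)) = Add(-3, Rational(-1, 29705)) = Rational(-89116, 29705) ≈ -3.0000)
Pow(H, -1) = Pow(Rational(-89116, 29705), -1) = Rational(-29705, 89116)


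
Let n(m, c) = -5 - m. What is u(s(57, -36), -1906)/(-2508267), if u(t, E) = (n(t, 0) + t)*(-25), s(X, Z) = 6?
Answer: -125/2508267 ≈ -4.9835e-5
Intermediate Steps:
u(t, E) = 125 (u(t, E) = ((-5 - t) + t)*(-25) = -5*(-25) = 125)
u(s(57, -36), -1906)/(-2508267) = 125/(-2508267) = 125*(-1/2508267) = -125/2508267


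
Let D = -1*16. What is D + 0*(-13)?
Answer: -16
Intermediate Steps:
D = -16
D + 0*(-13) = -16 + 0*(-13) = -16 + 0 = -16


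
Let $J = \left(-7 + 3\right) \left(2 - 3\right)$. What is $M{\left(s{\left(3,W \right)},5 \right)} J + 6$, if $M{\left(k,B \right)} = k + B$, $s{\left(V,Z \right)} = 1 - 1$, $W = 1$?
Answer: $26$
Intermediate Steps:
$s{\left(V,Z \right)} = 0$ ($s{\left(V,Z \right)} = 1 - 1 = 0$)
$J = 4$ ($J = \left(-4\right) \left(-1\right) = 4$)
$M{\left(k,B \right)} = B + k$
$M{\left(s{\left(3,W \right)},5 \right)} J + 6 = \left(5 + 0\right) 4 + 6 = 5 \cdot 4 + 6 = 20 + 6 = 26$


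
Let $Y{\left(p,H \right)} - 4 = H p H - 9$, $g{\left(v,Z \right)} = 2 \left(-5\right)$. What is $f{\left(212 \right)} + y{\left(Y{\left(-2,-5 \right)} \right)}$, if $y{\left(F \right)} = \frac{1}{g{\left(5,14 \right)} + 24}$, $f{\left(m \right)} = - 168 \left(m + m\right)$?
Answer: $- \frac{997247}{14} \approx -71232.0$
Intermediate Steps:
$g{\left(v,Z \right)} = -10$
$Y{\left(p,H \right)} = -5 + p H^{2}$ ($Y{\left(p,H \right)} = 4 + \left(H p H - 9\right) = 4 + \left(p H^{2} - 9\right) = 4 + \left(-9 + p H^{2}\right) = -5 + p H^{2}$)
$f{\left(m \right)} = - 336 m$ ($f{\left(m \right)} = - 168 \cdot 2 m = - 336 m$)
$y{\left(F \right)} = \frac{1}{14}$ ($y{\left(F \right)} = \frac{1}{-10 + 24} = \frac{1}{14}$)
$f{\left(212 \right)} + y{\left(Y{\left(-2,-5 \right)} \right)} = \left(-336\right) 212 + \frac{1}{14} = -71232 + \frac{1}{14} = - \frac{997247}{14}$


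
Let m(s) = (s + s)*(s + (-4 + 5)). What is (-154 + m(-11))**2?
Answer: 4356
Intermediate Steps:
m(s) = 2*s*(1 + s) (m(s) = (2*s)*(s + 1) = (2*s)*(1 + s) = 2*s*(1 + s))
(-154 + m(-11))**2 = (-154 + 2*(-11)*(1 - 11))**2 = (-154 + 2*(-11)*(-10))**2 = (-154 + 220)**2 = 66**2 = 4356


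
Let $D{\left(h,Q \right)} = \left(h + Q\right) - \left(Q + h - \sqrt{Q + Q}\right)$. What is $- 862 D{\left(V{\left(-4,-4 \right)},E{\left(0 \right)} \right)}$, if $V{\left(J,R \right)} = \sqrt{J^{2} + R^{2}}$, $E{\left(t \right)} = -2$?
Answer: $- 1724 i \approx - 1724.0 i$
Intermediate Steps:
$D{\left(h,Q \right)} = \sqrt{2} \sqrt{Q}$ ($D{\left(h,Q \right)} = \left(Q + h\right) - \left(Q + h - \sqrt{2} \sqrt{Q}\right) = \sqrt{2} \sqrt{Q}$)
$- 862 D{\left(V{\left(-4,-4 \right)},E{\left(0 \right)} \right)} = - 862 \sqrt{2} \sqrt{-2} = - 862 \sqrt{2} i \sqrt{2} = - 862 \cdot 2 i = - 1724 i$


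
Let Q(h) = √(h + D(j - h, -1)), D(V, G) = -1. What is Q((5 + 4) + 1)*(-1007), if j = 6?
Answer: -3021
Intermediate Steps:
Q(h) = √(-1 + h) (Q(h) = √(h - 1) = √(-1 + h))
Q((5 + 4) + 1)*(-1007) = √(-1 + ((5 + 4) + 1))*(-1007) = √(-1 + (9 + 1))*(-1007) = √(-1 + 10)*(-1007) = √9*(-1007) = 3*(-1007) = -3021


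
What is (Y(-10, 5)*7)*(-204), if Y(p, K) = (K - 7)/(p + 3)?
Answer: -408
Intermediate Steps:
Y(p, K) = (-7 + K)/(3 + p)
(Y(-10, 5)*7)*(-204) = (((-7 + 5)/(3 - 10))*7)*(-204) = ((-2/(-7))*7)*(-204) = (-⅐*(-2)*7)*(-204) = ((2/7)*7)*(-204) = 2*(-204) = -408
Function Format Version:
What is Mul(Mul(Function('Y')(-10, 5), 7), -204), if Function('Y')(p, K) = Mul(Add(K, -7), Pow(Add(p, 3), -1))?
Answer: -408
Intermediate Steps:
Function('Y')(p, K) = Mul(Pow(Add(3, p), -1), Add(-7, K)) (Function('Y')(p, K) = Mul(Add(-7, K), Pow(Add(3, p), -1)) = Mul(Pow(Add(3, p), -1), Add(-7, K)))
Mul(Mul(Function('Y')(-10, 5), 7), -204) = Mul(Mul(Mul(Pow(Add(3, -10), -1), Add(-7, 5)), 7), -204) = Mul(Mul(Mul(Pow(-7, -1), -2), 7), -204) = Mul(Mul(Mul(Rational(-1, 7), -2), 7), -204) = Mul(Mul(Rational(2, 7), 7), -204) = Mul(2, -204) = -408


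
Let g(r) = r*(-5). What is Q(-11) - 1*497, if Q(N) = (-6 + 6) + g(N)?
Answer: -442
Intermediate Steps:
g(r) = -5*r
Q(N) = -5*N (Q(N) = (-6 + 6) - 5*N = 0 - 5*N = -5*N)
Q(-11) - 1*497 = -5*(-11) - 1*497 = 55 - 497 = -442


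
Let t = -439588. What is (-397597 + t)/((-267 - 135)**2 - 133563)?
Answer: -837185/28041 ≈ -29.856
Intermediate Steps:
(-397597 + t)/((-267 - 135)**2 - 133563) = (-397597 - 439588)/((-267 - 135)**2 - 133563) = -837185/((-402)**2 - 133563) = -837185/(161604 - 133563) = -837185/28041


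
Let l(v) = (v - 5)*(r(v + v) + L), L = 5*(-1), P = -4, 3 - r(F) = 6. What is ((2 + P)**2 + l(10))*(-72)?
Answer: 2592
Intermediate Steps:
r(F) = -3 (r(F) = 3 - 1*6 = 3 - 6 = -3)
L = -5
l(v) = 40 - 8*v (l(v) = (v - 5)*(-3 - 5) = (-5 + v)*(-8) = 40 - 8*v)
((2 + P)**2 + l(10))*(-72) = ((2 - 4)**2 + (40 - 8*10))*(-72) = ((-2)**2 + (40 - 80))*(-72) = (4 - 40)*(-72) = -36*(-72) = 2592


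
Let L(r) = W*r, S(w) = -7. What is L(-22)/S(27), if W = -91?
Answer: -286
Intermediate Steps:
L(r) = -91*r
L(-22)/S(27) = -91*(-22)/(-7) = 2002*(-⅐) = -286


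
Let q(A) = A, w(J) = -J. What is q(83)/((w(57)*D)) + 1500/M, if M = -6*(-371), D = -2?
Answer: 59293/42294 ≈ 1.4019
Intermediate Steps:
M = 2226
q(83)/((w(57)*D)) + 1500/M = 83/((-1*57*(-2))) + 1500/2226 = 83/((-57*(-2))) + 1500*(1/2226) = 83/114 + 250/371 = 59293/42294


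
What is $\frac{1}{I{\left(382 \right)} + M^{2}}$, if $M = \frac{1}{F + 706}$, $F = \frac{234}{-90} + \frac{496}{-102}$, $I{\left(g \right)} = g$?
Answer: $\frac{31729228129}{12120565210303} \approx 0.0026178$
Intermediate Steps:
$F = - \frac{1903}{255}$ ($F = 234 \left(- \frac{1}{90}\right) + 496 \left(- \frac{1}{102}\right) = - \frac{13}{5} - \frac{248}{51} = - \frac{1903}{255} \approx -7.4627$)
$M = \frac{255}{178127}$ ($M = \frac{1}{- \frac{1903}{255} + 706} = \frac{1}{\frac{178127}{255}} = \frac{255}{178127} \approx 0.0014316$)
$\frac{1}{I{\left(382 \right)} + M^{2}} = \frac{1}{382 + \left(\frac{255}{178127}\right)^{2}} = \frac{1}{382 + \frac{65025}{31729228129}} = \frac{1}{\frac{12120565210303}{31729228129}} = \frac{31729228129}{12120565210303}$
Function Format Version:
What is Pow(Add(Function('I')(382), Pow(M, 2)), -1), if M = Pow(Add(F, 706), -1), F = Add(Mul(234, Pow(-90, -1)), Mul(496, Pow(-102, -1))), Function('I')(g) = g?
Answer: Rational(31729228129, 12120565210303) ≈ 0.0026178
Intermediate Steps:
F = Rational(-1903, 255) (F = Add(Mul(234, Rational(-1, 90)), Mul(496, Rational(-1, 102))) = Add(Rational(-13, 5), Rational(-248, 51)) = Rational(-1903, 255) ≈ -7.4627)
M = Rational(255, 178127) (M = Pow(Add(Rational(-1903, 255), 706), -1) = Pow(Rational(178127, 255), -1) = Rational(255, 178127) ≈ 0.0014316)
Pow(Add(Function('I')(382), Pow(M, 2)), -1) = Pow(Add(382, Pow(Rational(255, 178127), 2)), -1) = Pow(Add(382, Rational(65025, 31729228129)), -1) = Pow(Rational(12120565210303, 31729228129), -1) = Rational(31729228129, 12120565210303)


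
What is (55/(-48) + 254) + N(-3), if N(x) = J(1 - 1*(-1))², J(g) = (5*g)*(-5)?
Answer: 132137/48 ≈ 2752.9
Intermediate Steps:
J(g) = -25*g
N(x) = 2500 (N(x) = (-25*(1 - 1*(-1)))² = (-25*(1 + 1))² = (-25*2)² = (-50)² = 2500)
(55/(-48) + 254) + N(-3) = (55/(-48) + 254) + 2500 = (55*(-1/48) + 254) + 2500 = (-55/48 + 254) + 2500 = 12137/48 + 2500 = 132137/48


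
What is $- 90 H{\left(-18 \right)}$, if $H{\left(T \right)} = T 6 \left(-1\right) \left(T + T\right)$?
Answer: $349920$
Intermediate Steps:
$H{\left(T \right)} = - 12 T^{2}$ ($H{\left(T \right)} = 6 T \left(-1\right) 2 T = - 6 T 2 T = - 12 T^{2}$)
$- 90 H{\left(-18 \right)} = - 90 \left(- 12 \left(-18\right)^{2}\right) = - 90 \left(\left(-12\right) 324\right) = \left(-90\right) \left(-3888\right) = 349920$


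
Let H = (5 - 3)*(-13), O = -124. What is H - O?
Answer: 98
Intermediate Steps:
H = -26 (H = 2*(-13) = -26)
H - O = -26 - 1*(-124) = -26 + 124 = 98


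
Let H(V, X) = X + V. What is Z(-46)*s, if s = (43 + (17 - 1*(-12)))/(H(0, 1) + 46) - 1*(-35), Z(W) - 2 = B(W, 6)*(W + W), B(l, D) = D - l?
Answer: -8210694/47 ≈ -1.7470e+5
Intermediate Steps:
H(V, X) = V + X
Z(W) = 2 + 2*W*(6 - W) (Z(W) = 2 + (6 - W)*(W + W) = 2 + (6 - W)*(2*W) = 2 + 2*W*(6 - W))
s = 1717/47 (s = (43 + (17 - 1*(-12)))/((0 + 1) + 46) - 1*(-35) = (43 + (17 + 12))/(1 + 46) + 35 = (43 + 29)/47 + 35 = 72*(1/47) + 35 = 72/47 + 35 = 1717/47 ≈ 36.532)
Z(-46)*s = (2 - 2*(-46)*(-6 - 46))*(1717/47) = (2 - 2*(-46)*(-52))*(1717/47) = (2 - 4784)*(1717/47) = -4782*1717/47 = -8210694/47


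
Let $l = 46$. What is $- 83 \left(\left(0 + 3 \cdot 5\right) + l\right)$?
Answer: $-5063$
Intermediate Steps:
$- 83 \left(\left(0 + 3 \cdot 5\right) + l\right) = - 83 \left(\left(0 + 3 \cdot 5\right) + 46\right) = - 83 \left(\left(0 + 15\right) + 46\right) = - 83 \left(15 + 46\right) = \left(-83\right) 61 = -5063$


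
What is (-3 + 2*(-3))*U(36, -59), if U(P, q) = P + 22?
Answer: -522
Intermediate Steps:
U(P, q) = 22 + P
(-3 + 2*(-3))*U(36, -59) = (-3 + 2*(-3))*(22 + 36) = (-3 - 6)*58 = -9*58 = -522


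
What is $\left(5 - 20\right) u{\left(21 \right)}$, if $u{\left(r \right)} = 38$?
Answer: $-570$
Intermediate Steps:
$\left(5 - 20\right) u{\left(21 \right)} = \left(5 - 20\right) 38 = \left(-15\right) 38 = -570$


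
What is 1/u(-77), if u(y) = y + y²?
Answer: 1/5852 ≈ 0.00017088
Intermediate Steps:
1/u(-77) = 1/(-77*(1 - 77)) = 1/(-77*(-76)) = 1/5852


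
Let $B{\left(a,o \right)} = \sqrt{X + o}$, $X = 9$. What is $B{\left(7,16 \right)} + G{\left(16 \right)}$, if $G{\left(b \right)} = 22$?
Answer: $27$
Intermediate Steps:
$B{\left(a,o \right)} = \sqrt{9 + o}$
$B{\left(7,16 \right)} + G{\left(16 \right)} = \sqrt{9 + 16} + 22 = \sqrt{25} + 22 = 5 + 22 = 27$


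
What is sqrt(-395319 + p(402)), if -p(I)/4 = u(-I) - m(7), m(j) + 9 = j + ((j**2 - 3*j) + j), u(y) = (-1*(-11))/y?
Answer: I*sqrt(15965945565)/201 ≈ 628.64*I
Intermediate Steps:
u(y) = 11/y
m(j) = -9 + j**2 - j (m(j) = -9 + (j + ((j**2 - 3*j) + j)) = -9 + (j + (j**2 - 2*j)) = -9 + (j**2 - j) = -9 + j**2 - j)
p(I) = 132 + 44/I (p(I) = -4*(11/((-I)) - (-9 + 7**2 - 1*7)) = -4*(11*(-1/I) - (-9 + 49 - 7)) = -4*(-11/I - 1*33) = -4*(-11/I - 33) = -4*(-33 - 11/I) = 132 + 44/I)
sqrt(-395319 + p(402)) = sqrt(-395319 + (132 + 44/402)) = sqrt(-395319 + (132 + 44*(1/402))) = sqrt(-395319 + (132 + 22/201)) = sqrt(-395319 + 26554/201) = sqrt(-79432565/201) = I*sqrt(15965945565)/201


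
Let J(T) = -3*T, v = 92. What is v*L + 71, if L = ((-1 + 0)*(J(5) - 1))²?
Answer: 23623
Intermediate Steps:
L = 256 (L = ((-1 + 0)*(-3*5 - 1))² = (-(-15 - 1))² = (-1*(-16))² = 16² = 256)
v*L + 71 = 92*256 + 71 = 23552 + 71 = 23623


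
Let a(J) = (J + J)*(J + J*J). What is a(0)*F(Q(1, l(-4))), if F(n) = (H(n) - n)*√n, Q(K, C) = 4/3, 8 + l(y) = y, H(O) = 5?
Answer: 0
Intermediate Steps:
l(y) = -8 + y
Q(K, C) = 4/3 (Q(K, C) = 4*(⅓) = 4/3)
a(J) = 2*J*(J + J²) (a(J) = (2*J)*(J + J²) = 2*J*(J + J²))
F(n) = √n*(5 - n) (F(n) = (5 - n)*√n = √n*(5 - n))
a(0)*F(Q(1, l(-4))) = (2*0²*(1 + 0))*(√(4/3)*(5 - 1*4/3)) = (2*0*1)*((2*√3/3)*(5 - 4/3)) = 0*((2*√3/3)*(11/3)) = 0*(22*√3/9) = 0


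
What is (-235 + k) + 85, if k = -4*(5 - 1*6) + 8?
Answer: -138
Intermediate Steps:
k = 12 (k = -4*(5 - 6) + 8 = -4*(-1) + 8 = 4 + 8 = 12)
(-235 + k) + 85 = (-235 + 12) + 85 = -223 + 85 = -138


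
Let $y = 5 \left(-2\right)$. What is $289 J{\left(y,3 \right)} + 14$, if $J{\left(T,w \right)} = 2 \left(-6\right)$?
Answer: $-3454$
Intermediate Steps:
$y = -10$
$J{\left(T,w \right)} = -12$
$289 J{\left(y,3 \right)} + 14 = 289 \left(-12\right) + 14 = -3468 + 14 = -3454$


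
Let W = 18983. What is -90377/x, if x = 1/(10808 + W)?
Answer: -2692421207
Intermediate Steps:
x = 1/29791 (x = 1/(10808 + 18983) = 1/29791 ≈ 3.3567e-5)
-90377/x = -90377/1/29791 = -90377*29791 = -2692421207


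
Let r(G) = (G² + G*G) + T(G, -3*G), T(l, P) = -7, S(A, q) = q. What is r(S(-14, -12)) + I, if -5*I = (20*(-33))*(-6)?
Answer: -511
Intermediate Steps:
I = -792 (I = -20*(-33)*(-6)/5 = -(-132)*(-6) = -⅕*3960 = -792)
r(G) = -7 + 2*G² (r(G) = (G² + G*G) - 7 = (G² + G²) - 7 = 2*G² - 7 = -7 + 2*G²)
r(S(-14, -12)) + I = (-7 + 2*(-12)²) - 792 = (-7 + 2*144) - 792 = (-7 + 288) - 792 = 281 - 792 = -511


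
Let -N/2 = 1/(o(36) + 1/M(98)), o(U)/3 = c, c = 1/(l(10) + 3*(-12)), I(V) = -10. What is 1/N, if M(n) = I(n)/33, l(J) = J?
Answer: 111/65 ≈ 1.7077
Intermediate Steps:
M(n) = -10/33
c = -1/26 (c = 1/(10 + 3*(-12)) = 1/(10 - 36) = 1/(-26) = -1/26 ≈ -0.038462)
o(U) = -3/26 (o(U) = 3*(-1/26) = -3/26)
N = 65/111 (N = -2/(-3/26 + 1/(-10/33)) = -2/(-3/26 - 33/10) = -2/(-222/65) = -2*(-65/222) = 65/111 ≈ 0.58559)
1/N = 1/(65/111) = 111/65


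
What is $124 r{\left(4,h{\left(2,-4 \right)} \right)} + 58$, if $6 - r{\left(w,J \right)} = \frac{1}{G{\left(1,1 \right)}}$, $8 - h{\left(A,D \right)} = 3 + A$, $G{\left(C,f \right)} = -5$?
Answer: $\frac{4134}{5} \approx 826.8$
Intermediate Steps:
$h{\left(A,D \right)} = 5 - A$ ($h{\left(A,D \right)} = 8 - \left(3 + A\right) = 5 - A$)
$r{\left(w,J \right)} = \frac{31}{5}$ ($r{\left(w,J \right)} = 6 - \frac{1}{-5} = 6 - - \frac{1}{5} = 6 + \frac{1}{5} = \frac{31}{5}$)
$124 r{\left(4,h{\left(2,-4 \right)} \right)} + 58 = 124 \cdot \frac{31}{5} + 58 = \frac{3844}{5} + 58 = \frac{4134}{5}$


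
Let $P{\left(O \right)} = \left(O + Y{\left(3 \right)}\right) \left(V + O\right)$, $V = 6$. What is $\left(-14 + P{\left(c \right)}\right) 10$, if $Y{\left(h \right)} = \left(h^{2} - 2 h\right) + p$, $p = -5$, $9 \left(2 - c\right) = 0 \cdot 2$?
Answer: $-140$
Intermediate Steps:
$c = 2$ ($c = 2 - \frac{0 \cdot 2}{9} = 2 - 0 = 2 + 0 = 2$)
$Y{\left(h \right)} = -5 + h^{2} - 2 h$ ($Y{\left(h \right)} = \left(h^{2} - 2 h\right) - 5 = -5 + h^{2} - 2 h$)
$P{\left(O \right)} = \left(-2 + O\right) \left(6 + O\right)$ ($P{\left(O \right)} = \left(O - \left(11 - 9\right)\right) \left(6 + O\right) = \left(O - 2\right) \left(6 + O\right) = \left(-2 + O\right) \left(6 + O\right)$)
$\left(-14 + P{\left(c \right)}\right) 10 = \left(-14 + \left(-12 + 2^{2} + 4 \cdot 2\right)\right) 10 = \left(-14 + \left(-12 + 4 + 8\right)\right) 10 = \left(-14 + 0\right) 10 = \left(-14\right) 10 = -140$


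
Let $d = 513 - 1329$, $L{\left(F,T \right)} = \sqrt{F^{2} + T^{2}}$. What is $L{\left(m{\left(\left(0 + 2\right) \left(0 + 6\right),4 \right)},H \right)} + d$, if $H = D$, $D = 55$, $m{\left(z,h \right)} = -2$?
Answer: $-816 + \sqrt{3029} \approx -760.96$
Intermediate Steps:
$H = 55$
$d = -816$ ($d = 513 - 1329 = -816$)
$L{\left(m{\left(\left(0 + 2\right) \left(0 + 6\right),4 \right)},H \right)} + d = \sqrt{\left(-2\right)^{2} + 55^{2}} - 816 = \sqrt{4 + 3025} - 816 = \sqrt{3029} - 816 = -816 + \sqrt{3029}$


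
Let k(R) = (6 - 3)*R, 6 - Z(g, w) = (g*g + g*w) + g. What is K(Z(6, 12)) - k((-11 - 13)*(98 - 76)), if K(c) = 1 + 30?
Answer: 1615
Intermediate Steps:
Z(g, w) = 6 - g - g² - g*w (Z(g, w) = 6 - ((g*g + g*w) + g) = 6 - ((g² + g*w) + g) = 6 - (g + g² + g*w) = 6 + (-g - g² - g*w) = 6 - g - g² - g*w)
k(R) = 3*R
K(c) = 31
K(Z(6, 12)) - k((-11 - 13)*(98 - 76)) = 31 - 3*(-11 - 13)*(98 - 76) = 31 - 3*(-24*22) = 31 - 3*(-528) = 31 - 1*(-1584) = 31 + 1584 = 1615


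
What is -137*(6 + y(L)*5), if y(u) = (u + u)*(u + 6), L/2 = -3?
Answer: -822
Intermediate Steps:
L = -6 (L = 2*(-3) = -6)
y(u) = 2*u*(6 + u) (y(u) = (2*u)*(6 + u) = 2*u*(6 + u))
-137*(6 + y(L)*5) = -137*(6 + (2*(-6)*(6 - 6))*5) = -137*(6 + (2*(-6)*0)*5) = -137*(6 + 0*5) = -137*(6 + 0) = -137*6 = -822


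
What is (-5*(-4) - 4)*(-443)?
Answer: -7088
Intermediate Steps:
(-5*(-4) - 4)*(-443) = (20 - 4)*(-443) = 16*(-443) = -7088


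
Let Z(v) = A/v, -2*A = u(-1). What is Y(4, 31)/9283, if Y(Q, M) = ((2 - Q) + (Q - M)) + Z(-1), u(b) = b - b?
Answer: -29/9283 ≈ -0.0031240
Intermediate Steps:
u(b) = 0
A = 0 (A = -1/2*0 = 0)
Z(v) = 0 (Z(v) = 0/v = 0)
Y(Q, M) = 2 - M (Y(Q, M) = ((2 - Q) + (Q - M)) + 0 = (2 - M) + 0 = 2 - M)
Y(4, 31)/9283 = (2 - 1*31)/9283 = (2 - 31)*(1/9283) = -29*1/9283 = -29/9283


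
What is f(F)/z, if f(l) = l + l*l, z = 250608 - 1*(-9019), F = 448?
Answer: 201152/259627 ≈ 0.77477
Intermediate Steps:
z = 259627 (z = 250608 + 9019 = 259627)
f(l) = l + l²
f(F)/z = (448*(1 + 448))/259627 = (448*449)*(1/259627) = 201152*(1/259627) = 201152/259627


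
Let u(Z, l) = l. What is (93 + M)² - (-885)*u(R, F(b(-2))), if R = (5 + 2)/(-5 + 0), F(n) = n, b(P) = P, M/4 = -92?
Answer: 73855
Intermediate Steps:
M = -368 (M = 4*(-92) = -368)
R = -7/5 (R = 7/(-5) = 7*(-⅕) = -7/5 ≈ -1.4000)
(93 + M)² - (-885)*u(R, F(b(-2))) = (93 - 368)² - (-885)*(-2) = (-275)² - 1*1770 = 75625 - 1770 = 73855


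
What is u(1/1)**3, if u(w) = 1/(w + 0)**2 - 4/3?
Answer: -1/27 ≈ -0.037037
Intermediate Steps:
u(w) = -4/3 + w**(-2) (u(w) = 1/w**2 - 4*1/3 = 1/w**2 - 4/3 = w**(-2) - 4/3 = -4/3 + w**(-2))
u(1/1)**3 = (-4/3 + (1/1)**(-2))**3 = (-4/3 + 1**(-2))**3 = (-4/3 + 1)**3 = (-1/3)**3 = -1/27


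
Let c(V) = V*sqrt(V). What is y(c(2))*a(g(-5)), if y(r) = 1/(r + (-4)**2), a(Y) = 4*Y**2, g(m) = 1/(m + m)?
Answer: 2/775 - sqrt(2)/3100 ≈ 0.0021244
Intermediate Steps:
g(m) = 1/(2*m)
c(V) = V**(3/2)
y(r) = 1/(16 + r) (y(r) = 1/(r + 16) = 1/(16 + r))
y(c(2))*a(g(-5)) = (4*((1/2)/(-5))**2)/(16 + 2**(3/2)) = (4*((1/2)*(-1/5))**2)/(16 + 2*sqrt(2)) = (4*(-1/10)**2)/(16 + 2*sqrt(2)) = (4*(1/100))/(16 + 2*sqrt(2)) = (1/25)/(16 + 2*sqrt(2)) = 1/(25*(16 + 2*sqrt(2)))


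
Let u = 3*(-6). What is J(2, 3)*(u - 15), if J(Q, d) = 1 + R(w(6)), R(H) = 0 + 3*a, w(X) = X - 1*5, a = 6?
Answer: -627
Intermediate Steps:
w(X) = -5 + X (w(X) = X - 5 = -5 + X)
R(H) = 18 (R(H) = 0 + 3*6 = 0 + 18 = 18)
J(Q, d) = 19 (J(Q, d) = 1 + 18 = 19)
u = -18
J(2, 3)*(u - 15) = 19*(-18 - 15) = 19*(-33) = -627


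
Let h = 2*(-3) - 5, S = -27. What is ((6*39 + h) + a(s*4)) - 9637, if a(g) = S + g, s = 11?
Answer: -9397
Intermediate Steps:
h = -11 (h = -6 - 5 = -11)
a(g) = -27 + g
((6*39 + h) + a(s*4)) - 9637 = ((6*39 - 11) + (-27 + 11*4)) - 9637 = ((234 - 11) + (-27 + 44)) - 9637 = (223 + 17) - 9637 = 240 - 9637 = -9397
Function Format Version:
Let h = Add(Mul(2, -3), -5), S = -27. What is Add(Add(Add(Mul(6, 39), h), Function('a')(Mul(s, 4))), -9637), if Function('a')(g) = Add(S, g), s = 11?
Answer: -9397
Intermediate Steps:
h = -11 (h = Add(-6, -5) = -11)
Function('a')(g) = Add(-27, g)
Add(Add(Add(Mul(6, 39), h), Function('a')(Mul(s, 4))), -9637) = Add(Add(Add(Mul(6, 39), -11), Add(-27, Mul(11, 4))), -9637) = Add(Add(Add(234, -11), Add(-27, 44)), -9637) = Add(Add(223, 17), -9637) = Add(240, -9637) = -9397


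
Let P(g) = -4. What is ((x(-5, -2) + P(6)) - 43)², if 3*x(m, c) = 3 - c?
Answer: 18496/9 ≈ 2055.1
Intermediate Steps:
x(m, c) = 1 - c/3 (x(m, c) = (3 - c)/3 = 1 - c/3)
((x(-5, -2) + P(6)) - 43)² = (((1 - ⅓*(-2)) - 4) - 43)² = (((1 + ⅔) - 4) - 43)² = ((5/3 - 4) - 43)² = (-7/3 - 43)² = (-136/3)² = 18496/9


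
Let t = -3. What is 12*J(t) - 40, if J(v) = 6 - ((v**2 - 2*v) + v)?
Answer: -112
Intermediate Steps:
J(v) = 6 + v - v**2 (J(v) = 6 - (v**2 - v) = 6 + (v - v**2) = 6 + v - v**2)
12*J(t) - 40 = 12*(6 - 3 - 1*(-3)**2) - 40 = 12*(6 - 3 - 1*9) - 40 = 12*(6 - 3 - 9) - 40 = 12*(-6) - 40 = -72 - 40 = -112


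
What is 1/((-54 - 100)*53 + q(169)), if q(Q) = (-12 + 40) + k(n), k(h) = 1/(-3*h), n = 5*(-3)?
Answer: -45/366029 ≈ -0.00012294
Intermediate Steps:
n = -15
k(h) = -1/(3*h)
q(Q) = 1261/45 (q(Q) = (-12 + 40) - 1/3/(-15) = 28 - 1/3*(-1/15) = 28 + 1/45 = 1261/45)
1/((-54 - 100)*53 + q(169)) = 1/((-54 - 100)*53 + 1261/45) = 1/(-154*53 + 1261/45) = 1/(-8162 + 1261/45) = 1/(-366029/45) = -45/366029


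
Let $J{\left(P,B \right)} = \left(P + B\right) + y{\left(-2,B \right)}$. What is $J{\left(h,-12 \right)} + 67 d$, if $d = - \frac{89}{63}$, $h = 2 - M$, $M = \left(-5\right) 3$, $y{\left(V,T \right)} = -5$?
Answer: $- \frac{5963}{63} \approx -94.651$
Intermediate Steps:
$M = -15$
$h = 17$ ($h = 2 - -15 = 2 + 15 = 17$)
$J{\left(P,B \right)} = -5 + B + P$ ($J{\left(P,B \right)} = \left(P + B\right) - 5 = \left(B + P\right) - 5 = -5 + B + P$)
$d = - \frac{89}{63}$ ($d = \left(-89\right) \frac{1}{63} = - \frac{89}{63} \approx -1.4127$)
$J{\left(h,-12 \right)} + 67 d = \left(-5 - 12 + 17\right) + 67 \left(- \frac{89}{63}\right) = 0 - \frac{5963}{63} = - \frac{5963}{63}$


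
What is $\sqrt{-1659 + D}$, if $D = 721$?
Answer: $i \sqrt{938} \approx 30.627 i$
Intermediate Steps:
$\sqrt{-1659 + D} = \sqrt{-1659 + 721} = \sqrt{-938} = i \sqrt{938}$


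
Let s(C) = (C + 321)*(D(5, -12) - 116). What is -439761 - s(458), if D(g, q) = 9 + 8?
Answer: -362640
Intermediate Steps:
D(g, q) = 17
s(C) = -31779 - 99*C (s(C) = (C + 321)*(17 - 116) = (321 + C)*(-99) = -31779 - 99*C)
-439761 - s(458) = -439761 - (-31779 - 99*458) = -439761 - (-31779 - 45342) = -439761 - 1*(-77121) = -439761 + 77121 = -362640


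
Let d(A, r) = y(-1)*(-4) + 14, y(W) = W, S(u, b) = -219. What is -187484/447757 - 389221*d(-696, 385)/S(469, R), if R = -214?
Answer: 1045644877450/32686261 ≈ 31990.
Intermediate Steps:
d(A, r) = 18 (d(A, r) = -1*(-4) + 14 = 4 + 14 = 18)
-187484/447757 - 389221*d(-696, 385)/S(469, R) = -187484/447757 - 389221/((-219/18)) = -187484*1/447757 - 389221/((-219*1/18)) = -187484/447757 - 389221/(-73/6) = -187484/447757 - 389221*(-6/73) = -187484/447757 + 2335326/73 = 1045644877450/32686261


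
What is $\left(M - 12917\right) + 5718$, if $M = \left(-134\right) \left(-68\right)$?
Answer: $1913$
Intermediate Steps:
$M = 9112$
$\left(M - 12917\right) + 5718 = \left(9112 - 12917\right) + 5718 = -3805 + 5718 = 1913$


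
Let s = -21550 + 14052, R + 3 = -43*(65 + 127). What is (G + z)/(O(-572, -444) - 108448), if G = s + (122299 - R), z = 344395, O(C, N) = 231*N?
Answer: -467455/211012 ≈ -2.2153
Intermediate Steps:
R = -8259 (R = -3 - 43*(65 + 127) = -3 - 43*192 = -3 - 8256 = -8259)
s = -7498
G = 123060 (G = -7498 + (122299 - 1*(-8259)) = -7498 + (122299 + 8259) = -7498 + 130558 = 123060)
(G + z)/(O(-572, -444) - 108448) = (123060 + 344395)/(231*(-444) - 108448) = 467455/(-102564 - 108448) = 467455/(-211012) = 467455*(-1/211012) = -467455/211012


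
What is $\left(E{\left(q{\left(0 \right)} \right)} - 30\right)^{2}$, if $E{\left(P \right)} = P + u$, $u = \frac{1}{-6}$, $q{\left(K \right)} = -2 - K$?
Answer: $\frac{37249}{36} \approx 1034.7$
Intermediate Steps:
$u = - \frac{1}{6} \approx -0.16667$
$E{\left(P \right)} = - \frac{1}{6} + P$ ($E{\left(P \right)} = P - \frac{1}{6} = - \frac{1}{6} + P$)
$\left(E{\left(q{\left(0 \right)} \right)} - 30\right)^{2} = \left(\left(- \frac{1}{6} - 2\right) - 30\right)^{2} = \left(- \frac{13}{6} - 30\right)^{2} = \left(- \frac{193}{6}\right)^{2} = \frac{37249}{36}$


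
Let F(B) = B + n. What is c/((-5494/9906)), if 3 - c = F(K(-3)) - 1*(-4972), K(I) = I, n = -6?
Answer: 24566880/2747 ≈ 8943.2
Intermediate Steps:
F(B) = -6 + B (F(B) = B - 6 = -6 + B)
c = -4960 (c = 3 - ((-6 - 3) - 1*(-4972)) = 3 - (-9 + 4972) = 3 - 1*4963 = 3 - 4963 = -4960)
c/((-5494/9906)) = -4960/((-5494/9906)) = -4960/((-5494*1/9906)) = -4960/(-2747/4953) = -4960*(-4953/2747) = 24566880/2747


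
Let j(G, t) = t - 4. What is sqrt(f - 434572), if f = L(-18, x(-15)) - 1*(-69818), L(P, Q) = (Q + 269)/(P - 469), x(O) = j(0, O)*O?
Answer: 2*I*sqrt(21627152806)/487 ≈ 603.95*I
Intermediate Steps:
j(G, t) = -4 + t
x(O) = O*(-4 + O) (x(O) = (-4 + O)*O = O*(-4 + O))
L(P, Q) = (269 + Q)/(-469 + P)
f = 34000812/487 (f = (269 - 15*(-4 - 15))/(-469 - 18) - 1*(-69818) = (269 - 15*(-19))/(-487) + 69818 = -(269 + 285)/487 + 69818 = -1/487*554 + 69818 = -554/487 + 69818 = 34000812/487 ≈ 69817.)
sqrt(f - 434572) = sqrt(34000812/487 - 434572) = sqrt(-177635752/487) = 2*I*sqrt(21627152806)/487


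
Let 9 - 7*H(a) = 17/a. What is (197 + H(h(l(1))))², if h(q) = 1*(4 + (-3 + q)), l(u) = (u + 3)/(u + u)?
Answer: 17197609/441 ≈ 38997.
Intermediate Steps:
l(u) = (3 + u)/(2*u) (l(u) = (3 + u)/((2*u)) = (3 + u)*(1/(2*u)) = (3 + u)/(2*u))
h(q) = 1 + q (h(q) = 1*(1 + q) = 1 + q)
H(a) = 9/7 - 17/(7*a)
(197 + H(h(l(1))))² = (197 + (-17 + 9*(1 + (½)*(3 + 1)/1))/(7*(1 + (½)*(3 + 1)/1)))² = (197 + (-17 + 9*(1 + (½)*1*4))/(7*(1 + (½)*1*4)))² = (197 + (-17 + 9*(1 + 2))/(7*(1 + 2)))² = (197 + (⅐)*(-17 + 9*3)/3)² = (197 + (⅐)*(⅓)*(-17 + 27))² = (197 + (⅐)*(⅓)*10)² = (197 + 10/21)² = (4147/21)² = 17197609/441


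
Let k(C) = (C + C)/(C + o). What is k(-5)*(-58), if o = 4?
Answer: -580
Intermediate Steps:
k(C) = 2*C/(4 + C) (k(C) = (C + C)/(C + 4) = (2*C)/(4 + C) = 2*C/(4 + C))
k(-5)*(-58) = (2*(-5)/(4 - 5))*(-58) = (2*(-5)/(-1))*(-58) = (2*(-5)*(-1))*(-58) = 10*(-58) = -580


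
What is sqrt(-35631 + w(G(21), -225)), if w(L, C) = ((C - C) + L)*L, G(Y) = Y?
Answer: 3*I*sqrt(3910) ≈ 187.59*I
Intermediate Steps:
w(L, C) = L**2 (w(L, C) = (0 + L)*L = L*L = L**2)
sqrt(-35631 + w(G(21), -225)) = sqrt(-35631 + 21**2) = sqrt(-35631 + 441) = sqrt(-35190) = 3*I*sqrt(3910)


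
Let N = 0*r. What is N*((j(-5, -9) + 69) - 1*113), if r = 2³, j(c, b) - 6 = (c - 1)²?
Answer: 0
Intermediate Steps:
j(c, b) = 6 + (-1 + c)² (j(c, b) = 6 + (c - 1)² = 6 + (-1 + c)²)
r = 8
N = 0 (N = 0*8 = 0)
N*((j(-5, -9) + 69) - 1*113) = 0*(((6 + (-1 - 5)²) + 69) - 1*113) = 0*(((6 + (-6)²) + 69) - 113) = 0*(((6 + 36) + 69) - 113) = 0*((42 + 69) - 113) = 0*(111 - 113) = 0*(-2) = 0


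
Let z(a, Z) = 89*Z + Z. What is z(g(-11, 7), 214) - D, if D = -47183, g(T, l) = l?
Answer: 66443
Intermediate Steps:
z(a, Z) = 90*Z
z(g(-11, 7), 214) - D = 90*214 - 1*(-47183) = 19260 + 47183 = 66443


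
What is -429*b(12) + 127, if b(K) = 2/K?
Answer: 111/2 ≈ 55.500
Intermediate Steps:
-429*b(12) + 127 = -858/12 + 127 = -429*1/6 + 127 = -143/2 + 127 = 111/2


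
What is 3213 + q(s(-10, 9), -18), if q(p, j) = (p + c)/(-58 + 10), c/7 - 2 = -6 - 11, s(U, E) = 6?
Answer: 51441/16 ≈ 3215.1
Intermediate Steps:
c = -105 (c = 14 + 7*(-6 - 11) = 14 + 7*(-17) = 14 - 119 = -105)
q(p, j) = 35/16 - p/48 (q(p, j) = (p - 105)/(-58 + 10) = (-105 + p)/(-48) = (-105 + p)*(-1/48) = 35/16 - p/48)
3213 + q(s(-10, 9), -18) = 3213 + (35/16 - 1/48*6) = 3213 + (35/16 - 1/8) = 3213 + 33/16 = 51441/16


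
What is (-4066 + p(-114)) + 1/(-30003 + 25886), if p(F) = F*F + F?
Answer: 36295471/4117 ≈ 8816.0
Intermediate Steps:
p(F) = F + F² (p(F) = F² + F = F + F²)
(-4066 + p(-114)) + 1/(-30003 + 25886) = (-4066 - 114*(1 - 114)) + 1/(-30003 + 25886) = (-4066 - 114*(-113)) + 1/(-4117) = (-4066 + 12882) - 1/4117 = 8816 - 1/4117 = 36295471/4117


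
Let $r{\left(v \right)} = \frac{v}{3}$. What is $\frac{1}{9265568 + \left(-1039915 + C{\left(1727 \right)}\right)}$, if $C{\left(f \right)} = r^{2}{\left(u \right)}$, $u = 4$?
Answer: $\frac{9}{74030893} \approx 1.2157 \cdot 10^{-7}$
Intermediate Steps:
$r{\left(v \right)} = \frac{v}{3}$ ($r{\left(v \right)} = v \frac{1}{3} = \frac{v}{3}$)
$C{\left(f \right)} = \frac{16}{9}$ ($C{\left(f \right)} = \left(\frac{1}{3} \cdot 4\right)^{2} = \left(\frac{4}{3}\right)^{2} = \frac{16}{9}$)
$\frac{1}{9265568 + \left(-1039915 + C{\left(1727 \right)}\right)} = \frac{1}{9265568 + \left(-1039915 + \frac{16}{9}\right)} = \frac{1}{9265568 - \frac{9359219}{9}} = \frac{1}{\frac{74030893}{9}} = \frac{9}{74030893}$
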